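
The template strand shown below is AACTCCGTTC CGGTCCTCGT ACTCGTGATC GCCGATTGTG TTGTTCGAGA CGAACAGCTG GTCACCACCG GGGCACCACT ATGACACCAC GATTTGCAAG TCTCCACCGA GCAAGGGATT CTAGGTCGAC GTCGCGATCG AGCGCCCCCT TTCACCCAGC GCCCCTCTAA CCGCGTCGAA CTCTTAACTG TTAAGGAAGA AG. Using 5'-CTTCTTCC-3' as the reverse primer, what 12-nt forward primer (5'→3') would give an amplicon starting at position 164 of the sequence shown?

The reverse primer's reverse complement GGAAGAAG matches the template at positions 195–202; the product starts at position 164.
The forward primer is identical to the top strand over positions 164–175: CCTCTAACCGCG.

5'-CCTCTAACCGCG-3'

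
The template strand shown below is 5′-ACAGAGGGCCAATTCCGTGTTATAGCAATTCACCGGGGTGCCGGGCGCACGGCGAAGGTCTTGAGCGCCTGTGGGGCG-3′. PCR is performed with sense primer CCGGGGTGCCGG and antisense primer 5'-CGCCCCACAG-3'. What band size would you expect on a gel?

46 bp

The forward primer matches the template at positions 33–44.
Reverse complement of the reverse primer: CTGTGGGGCG. This occurs on the top strand at positions 69–78.
The product runs from position 33 to position 78, so its length is 78 − 33 + 1 = 46 bp.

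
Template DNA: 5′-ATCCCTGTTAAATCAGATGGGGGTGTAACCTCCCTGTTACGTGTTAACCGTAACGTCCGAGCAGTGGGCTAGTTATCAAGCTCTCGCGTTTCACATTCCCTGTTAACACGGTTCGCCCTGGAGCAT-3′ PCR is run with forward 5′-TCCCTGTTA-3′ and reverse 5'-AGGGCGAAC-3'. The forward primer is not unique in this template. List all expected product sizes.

The forward primer TCCCTGTTA matches the top strand at positions 2–10, 31–39, 97–105.
The reverse primer's reverse complement is GTTCGCCCT, matching at positions 111–119.
Each forward site pairs with the reverse site to give a product ending at position 119: sizes 118, 89, 23 bp.

118 bp, 89 bp, 23 bp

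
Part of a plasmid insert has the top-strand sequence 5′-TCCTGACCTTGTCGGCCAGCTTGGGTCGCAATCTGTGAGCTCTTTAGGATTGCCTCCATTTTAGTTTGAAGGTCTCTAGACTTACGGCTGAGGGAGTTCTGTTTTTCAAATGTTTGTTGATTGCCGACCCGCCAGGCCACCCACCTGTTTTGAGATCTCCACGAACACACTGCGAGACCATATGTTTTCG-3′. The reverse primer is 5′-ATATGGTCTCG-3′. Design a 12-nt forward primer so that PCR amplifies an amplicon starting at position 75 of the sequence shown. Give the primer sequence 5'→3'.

The reverse primer's reverse complement CGAGACCATAT matches the template at positions 173–183; the product starts at position 75.
The forward primer is identical to the top strand over positions 75–86: TCTAGACTTACG.

5'-TCTAGACTTACG-3'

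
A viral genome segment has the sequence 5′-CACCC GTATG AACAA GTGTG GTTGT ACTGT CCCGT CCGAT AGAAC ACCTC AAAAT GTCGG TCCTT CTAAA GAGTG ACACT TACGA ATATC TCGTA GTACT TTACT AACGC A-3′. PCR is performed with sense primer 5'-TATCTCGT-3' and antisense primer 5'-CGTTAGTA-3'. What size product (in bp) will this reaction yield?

23 bp

Forward primer TATCTCGT is found on the top strand at positions 87–94.
Taking the reverse complement of CGTTAGTA gives TACTAACG, found at positions 102–109 on the template; the primer anneals here to the top strand with its 3' end pointing upstream.
The product runs from position 87 to position 109, so its length is 109 − 87 + 1 = 23 bp.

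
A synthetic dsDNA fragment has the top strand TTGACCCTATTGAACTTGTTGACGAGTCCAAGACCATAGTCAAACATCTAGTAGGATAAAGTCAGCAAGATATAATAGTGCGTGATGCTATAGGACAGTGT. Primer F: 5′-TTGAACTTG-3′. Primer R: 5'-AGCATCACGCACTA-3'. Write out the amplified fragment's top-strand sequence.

Forward primer TTGAACTTG is found on the top strand at positions 10–18.
Taking the reverse complement of AGCATCACGCACTA gives TAGTGCGTGATGCT, found at positions 76–89 on the template; the primer anneals here to the top strand with its 3' end pointing upstream.
The product is the template from position 10 through 89 (80 bp).

5'-TTGAACTTGTTGACGAGTCCAAGACCATAGTCAAACATCTAGTAGGATAAAGTCAGCAAGATATAATAGTGCGTGATGCT-3'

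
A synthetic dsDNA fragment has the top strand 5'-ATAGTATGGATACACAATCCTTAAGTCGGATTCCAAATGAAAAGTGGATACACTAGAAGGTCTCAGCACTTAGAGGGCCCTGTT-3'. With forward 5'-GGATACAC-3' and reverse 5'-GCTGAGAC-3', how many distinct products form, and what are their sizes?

Two products: 60 bp, 22 bp

The forward primer GGATACAC matches the top strand at positions 8–15, 46–53.
The reverse primer's reverse complement is GTCTCAGC, matching at positions 60–67.
Each forward site pairs with the reverse site to give a product ending at position 67: sizes 60, 22 bp.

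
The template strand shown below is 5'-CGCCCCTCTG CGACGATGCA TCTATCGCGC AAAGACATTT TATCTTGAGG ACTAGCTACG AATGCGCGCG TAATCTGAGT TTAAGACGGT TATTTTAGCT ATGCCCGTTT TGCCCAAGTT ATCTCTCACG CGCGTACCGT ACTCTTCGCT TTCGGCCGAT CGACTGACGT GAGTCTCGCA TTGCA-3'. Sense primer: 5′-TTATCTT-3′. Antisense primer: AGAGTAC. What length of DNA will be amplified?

Scanning the template, TTATCTT occurs at positions 40–46; this primer anneals to the bottom strand there with its 3' end pointing downstream.
Taking the reverse complement of AGAGTAC gives GTACTCT, found at positions 139–145 on the template; the primer anneals here to the top strand with its 3' end pointing upstream.
Product length = (reverse-primer end) − (forward-primer start) + 1 = 145 − 40 + 1 = 106 bp.

106 bp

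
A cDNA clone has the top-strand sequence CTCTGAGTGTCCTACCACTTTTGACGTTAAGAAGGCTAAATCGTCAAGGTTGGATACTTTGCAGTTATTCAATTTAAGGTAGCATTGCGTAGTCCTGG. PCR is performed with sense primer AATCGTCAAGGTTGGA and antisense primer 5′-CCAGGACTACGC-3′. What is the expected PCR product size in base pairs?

Forward primer AATCGTCAAGGTTGGA is found on the top strand at positions 39–54.
Reverse complement of the reverse primer: GCGTAGTCCTGG. This occurs on the top strand at positions 87–98.
Amplicon spans positions 39–98: 60 bp.

60 bp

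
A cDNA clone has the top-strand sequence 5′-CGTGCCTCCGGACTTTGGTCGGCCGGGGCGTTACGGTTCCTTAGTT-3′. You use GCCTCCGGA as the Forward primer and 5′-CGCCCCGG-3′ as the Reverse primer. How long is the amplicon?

Forward primer GCCTCCGGA is found on the top strand at positions 4–12.
Taking the reverse complement of CGCCCCGG gives CCGGGGCG, found at positions 23–30 on the template; the primer anneals here to the top strand with its 3' end pointing upstream.
Amplicon spans positions 4–30: 27 bp.

27 bp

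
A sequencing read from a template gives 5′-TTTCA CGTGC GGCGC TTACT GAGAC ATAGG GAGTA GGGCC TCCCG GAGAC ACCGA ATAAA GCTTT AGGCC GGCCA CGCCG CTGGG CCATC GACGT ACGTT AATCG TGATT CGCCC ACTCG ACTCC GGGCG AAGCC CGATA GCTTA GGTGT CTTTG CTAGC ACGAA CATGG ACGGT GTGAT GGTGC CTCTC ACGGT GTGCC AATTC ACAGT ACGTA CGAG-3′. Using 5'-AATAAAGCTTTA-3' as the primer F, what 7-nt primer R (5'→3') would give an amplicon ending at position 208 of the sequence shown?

The forward primer binds at positions 55–66; the product's 3' end on the top strand is position 208.
The reverse primer anneals to the top strand over positions 202–208, i.e. to ATTCACA.
Its sequence written 5'→3' is the reverse complement: TGTGAAT.

5'-TGTGAAT-3'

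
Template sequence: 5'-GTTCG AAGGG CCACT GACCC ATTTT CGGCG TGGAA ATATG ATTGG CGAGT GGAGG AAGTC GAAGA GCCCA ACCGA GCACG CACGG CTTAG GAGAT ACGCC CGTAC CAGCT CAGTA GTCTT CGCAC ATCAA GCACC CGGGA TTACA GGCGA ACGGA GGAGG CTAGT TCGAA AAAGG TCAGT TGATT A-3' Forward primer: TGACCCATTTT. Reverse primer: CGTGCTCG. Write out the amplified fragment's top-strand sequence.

5'-TGACCCATTTTCGGCGTGGAAATATGATTGGCGAGTGGAGGAAGTCGAAGAGCCCAACCGAGCACG-3'

Forward primer TGACCCATTTT is found on the top strand at positions 15–25.
The reverse primer's reverse complement is CGAGCACG, which matches the template at positions 73–80.
The product is the template from position 15 through 80 (66 bp).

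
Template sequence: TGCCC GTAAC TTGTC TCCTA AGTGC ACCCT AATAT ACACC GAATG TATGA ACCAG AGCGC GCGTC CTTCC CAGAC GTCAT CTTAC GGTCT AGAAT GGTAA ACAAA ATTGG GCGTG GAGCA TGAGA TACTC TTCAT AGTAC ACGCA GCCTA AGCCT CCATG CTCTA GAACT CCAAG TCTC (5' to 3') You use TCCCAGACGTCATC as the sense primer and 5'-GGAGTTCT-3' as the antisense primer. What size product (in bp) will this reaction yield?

105 bp

Scanning the template, TCCCAGACGTCATC occurs at positions 68–81; this primer anneals to the bottom strand there with its 3' end pointing downstream.
Reverse complement of the reverse primer: AGAACTCC. This occurs on the top strand at positions 165–172.
Amplicon spans positions 68–172: 105 bp.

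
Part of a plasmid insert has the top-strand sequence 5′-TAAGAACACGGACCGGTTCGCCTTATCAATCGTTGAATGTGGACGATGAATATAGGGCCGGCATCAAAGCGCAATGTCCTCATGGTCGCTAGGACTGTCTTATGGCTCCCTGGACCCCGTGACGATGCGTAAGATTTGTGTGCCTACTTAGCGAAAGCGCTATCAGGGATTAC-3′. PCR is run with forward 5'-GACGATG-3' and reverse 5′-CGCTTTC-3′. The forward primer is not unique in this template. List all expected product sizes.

118 bp, 39 bp

The forward primer GACGATG matches the top strand at positions 42–48, 121–127.
The reverse primer's reverse complement is GAAAGCG, matching at positions 153–159.
Each forward site pairs with the reverse site to give a product ending at position 159: sizes 118, 39 bp.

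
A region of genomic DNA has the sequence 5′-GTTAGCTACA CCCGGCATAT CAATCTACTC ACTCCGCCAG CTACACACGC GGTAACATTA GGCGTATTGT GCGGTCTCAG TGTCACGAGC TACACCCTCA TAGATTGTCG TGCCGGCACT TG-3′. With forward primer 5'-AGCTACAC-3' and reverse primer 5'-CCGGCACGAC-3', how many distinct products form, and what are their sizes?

The forward primer AGCTACAC matches the top strand at positions 4–11, 39–46, 88–95.
The reverse primer's reverse complement is GTCGTGCCGG, matching at positions 107–116.
Each forward site pairs with the reverse site to give a product ending at position 116: sizes 113, 78, 29 bp.

Three products: 113 bp, 78 bp, 29 bp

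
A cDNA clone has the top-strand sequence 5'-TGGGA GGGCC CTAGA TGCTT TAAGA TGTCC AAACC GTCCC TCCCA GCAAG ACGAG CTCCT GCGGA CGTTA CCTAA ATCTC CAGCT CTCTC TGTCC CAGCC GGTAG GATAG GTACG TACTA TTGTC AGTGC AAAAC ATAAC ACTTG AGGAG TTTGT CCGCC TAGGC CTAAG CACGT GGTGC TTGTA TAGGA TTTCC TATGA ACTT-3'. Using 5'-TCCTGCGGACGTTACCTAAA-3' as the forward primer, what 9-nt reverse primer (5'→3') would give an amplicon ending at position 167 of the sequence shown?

5'-AGGCCTAGG-3'

The forward primer binds at positions 57–76; the product's 3' end on the top strand is position 167.
The reverse primer anneals to the top strand over positions 159–167, i.e. to CCTAGGCCT.
Its sequence written 5'→3' is the reverse complement: AGGCCTAGG.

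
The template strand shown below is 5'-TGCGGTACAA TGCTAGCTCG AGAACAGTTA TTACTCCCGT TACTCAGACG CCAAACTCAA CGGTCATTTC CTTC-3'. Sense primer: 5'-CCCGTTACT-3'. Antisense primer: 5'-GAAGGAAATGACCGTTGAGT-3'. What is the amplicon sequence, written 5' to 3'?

5'-CCCGTTACTCAGACGCCAAACTCAACGGTCATTTCCTTC-3'

Forward primer CCCGTTACT is found on the top strand at positions 36–44.
Reverse complement of the reverse primer: ACTCAACGGTCATTTCCTTC. This occurs on the top strand at positions 55–74.
The product is the template from position 36 through 74 (39 bp).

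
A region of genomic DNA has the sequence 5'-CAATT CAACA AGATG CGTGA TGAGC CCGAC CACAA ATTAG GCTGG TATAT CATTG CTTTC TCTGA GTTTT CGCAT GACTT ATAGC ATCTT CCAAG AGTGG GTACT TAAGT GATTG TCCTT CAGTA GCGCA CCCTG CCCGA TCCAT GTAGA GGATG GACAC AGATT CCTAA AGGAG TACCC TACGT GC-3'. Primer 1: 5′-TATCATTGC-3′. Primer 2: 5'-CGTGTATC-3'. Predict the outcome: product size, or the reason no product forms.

Primer 2 (CGTGTATC) does not match the top strand, and its reverse complement GATACACG does not match either.
With no annealing site for primer 2, no amplification occurs.

No product — primer 2 has no binding site in the template.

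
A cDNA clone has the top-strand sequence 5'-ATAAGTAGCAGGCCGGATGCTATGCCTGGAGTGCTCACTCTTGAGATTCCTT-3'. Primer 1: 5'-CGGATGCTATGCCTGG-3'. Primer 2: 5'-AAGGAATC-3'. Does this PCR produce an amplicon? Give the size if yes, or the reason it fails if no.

Primer 1 (CGGATGCTATGCCTGG) matches the top strand at positions 14–29; it acts as a forward primer.
Primer 2's reverse complement is GATTCCTT, matching the top strand at positions 45–52; it acts as a reverse primer.
The 3' ends face each other across positions 14–52, giving a 39 bp product.

Yes — a 39 bp product.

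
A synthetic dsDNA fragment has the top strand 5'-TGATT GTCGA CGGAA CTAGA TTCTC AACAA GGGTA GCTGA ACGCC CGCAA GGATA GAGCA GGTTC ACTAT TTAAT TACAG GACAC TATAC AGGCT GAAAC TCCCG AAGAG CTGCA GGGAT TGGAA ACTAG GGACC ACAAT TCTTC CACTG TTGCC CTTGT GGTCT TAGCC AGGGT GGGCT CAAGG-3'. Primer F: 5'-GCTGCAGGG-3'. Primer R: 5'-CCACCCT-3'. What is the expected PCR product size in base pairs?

68 bp

Forward primer GCTGCAGGG is found on the top strand at positions 110–118.
The reverse primer's reverse complement is AGGGTGG, which matches the template at positions 171–177.
Product length = (reverse-primer end) − (forward-primer start) + 1 = 177 − 110 + 1 = 68 bp.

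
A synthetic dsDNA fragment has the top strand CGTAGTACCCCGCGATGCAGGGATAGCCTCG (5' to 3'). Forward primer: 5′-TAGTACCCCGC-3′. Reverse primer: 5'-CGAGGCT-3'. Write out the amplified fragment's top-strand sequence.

5'-TAGTACCCCGCGATGCAGGGATAGCCTCG-3'

Scanning the template, TAGTACCCCGC occurs at positions 3–13; this primer anneals to the bottom strand there with its 3' end pointing downstream.
The reverse primer's reverse complement is AGCCTCG, which matches the template at positions 25–31.
The product is the template from position 3 through 31 (29 bp).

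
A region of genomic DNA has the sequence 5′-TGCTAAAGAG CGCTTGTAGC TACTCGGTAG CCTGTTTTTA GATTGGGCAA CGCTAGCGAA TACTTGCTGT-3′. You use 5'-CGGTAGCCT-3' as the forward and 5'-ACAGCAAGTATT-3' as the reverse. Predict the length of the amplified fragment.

The forward primer matches the template at positions 25–33.
Reverse complement of the reverse primer: AATACTTGCTGT. This occurs on the top strand at positions 59–70.
Product length = (reverse-primer end) − (forward-primer start) + 1 = 70 − 25 + 1 = 46 bp.

46 bp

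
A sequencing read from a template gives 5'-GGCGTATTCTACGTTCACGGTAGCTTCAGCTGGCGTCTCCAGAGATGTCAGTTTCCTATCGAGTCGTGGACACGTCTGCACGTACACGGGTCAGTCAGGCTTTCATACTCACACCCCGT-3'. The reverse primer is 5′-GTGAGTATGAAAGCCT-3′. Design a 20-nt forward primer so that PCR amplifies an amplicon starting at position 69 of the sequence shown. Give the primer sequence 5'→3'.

The reverse primer's reverse complement AGGCTTTCATACTCAC matches the template at positions 97–112; the product starts at position 69.
The forward primer is identical to the top strand over positions 69–88: GACACGTCTGCACGTACACG.

5'-GACACGTCTGCACGTACACG-3'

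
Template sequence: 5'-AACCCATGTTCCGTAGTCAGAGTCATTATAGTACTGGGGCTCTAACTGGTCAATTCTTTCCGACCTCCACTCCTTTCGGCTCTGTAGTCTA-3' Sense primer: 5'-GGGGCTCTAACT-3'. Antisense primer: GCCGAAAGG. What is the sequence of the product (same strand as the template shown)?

5'-GGGGCTCTAACTGGTCAATTCTTTCCGACCTCCACTCCTTTCGGC-3'

Scanning the template, GGGGCTCTAACT occurs at positions 36–47; this primer anneals to the bottom strand there with its 3' end pointing downstream.
Reverse complement of the reverse primer: CCTTTCGGC. This occurs on the top strand at positions 72–80.
The product is the template from position 36 through 80 (45 bp).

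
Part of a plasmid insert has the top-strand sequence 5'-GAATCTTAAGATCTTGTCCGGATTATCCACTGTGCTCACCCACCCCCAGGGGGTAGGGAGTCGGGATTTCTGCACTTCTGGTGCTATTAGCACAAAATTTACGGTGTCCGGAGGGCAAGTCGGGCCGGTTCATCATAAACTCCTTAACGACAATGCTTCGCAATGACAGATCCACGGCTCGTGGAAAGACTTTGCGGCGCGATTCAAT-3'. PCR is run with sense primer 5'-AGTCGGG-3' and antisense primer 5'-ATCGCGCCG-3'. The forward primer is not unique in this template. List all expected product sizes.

145 bp, 86 bp

The forward primer AGTCGGG matches the top strand at positions 59–65, 118–124.
The reverse primer's reverse complement is CGGCGCGAT, matching at positions 195–203.
Each forward site pairs with the reverse site to give a product ending at position 203: sizes 145, 86 bp.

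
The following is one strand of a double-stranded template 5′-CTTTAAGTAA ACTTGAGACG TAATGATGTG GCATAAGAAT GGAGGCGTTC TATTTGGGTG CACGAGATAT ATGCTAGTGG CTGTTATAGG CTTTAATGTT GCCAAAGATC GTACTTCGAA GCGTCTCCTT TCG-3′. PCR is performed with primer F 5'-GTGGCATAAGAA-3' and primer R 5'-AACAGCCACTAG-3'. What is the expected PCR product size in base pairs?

58 bp

Forward primer GTGGCATAAGAA is found on the top strand at positions 28–39.
The reverse primer's reverse complement is CTAGTGGCTGTT, which matches the template at positions 74–85.
Amplicon spans positions 28–85: 58 bp.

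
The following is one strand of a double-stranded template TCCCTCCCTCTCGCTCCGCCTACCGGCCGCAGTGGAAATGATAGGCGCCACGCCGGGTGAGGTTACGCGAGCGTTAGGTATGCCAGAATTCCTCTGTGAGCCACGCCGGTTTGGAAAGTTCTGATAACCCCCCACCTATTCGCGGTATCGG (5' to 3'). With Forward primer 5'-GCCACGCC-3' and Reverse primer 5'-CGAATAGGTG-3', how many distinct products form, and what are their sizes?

Two products: 96 bp, 43 bp

The forward primer GCCACGCC matches the top strand at positions 47–54, 100–107.
The reverse primer's reverse complement is CACCTATTCG, matching at positions 133–142.
Each forward site pairs with the reverse site to give a product ending at position 142: sizes 96, 43 bp.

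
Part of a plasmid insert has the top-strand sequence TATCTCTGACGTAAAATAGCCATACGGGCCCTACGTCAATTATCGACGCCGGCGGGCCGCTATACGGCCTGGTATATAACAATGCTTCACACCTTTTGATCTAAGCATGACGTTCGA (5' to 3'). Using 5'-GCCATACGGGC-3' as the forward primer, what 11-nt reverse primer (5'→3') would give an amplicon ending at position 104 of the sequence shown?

5'-TTAGATCAAAA-3'

The forward primer binds at positions 19–29; the product's 3' end on the top strand is position 104.
The reverse primer anneals to the top strand over positions 94–104, i.e. to TTTTGATCTAA.
Its sequence written 5'→3' is the reverse complement: TTAGATCAAAA.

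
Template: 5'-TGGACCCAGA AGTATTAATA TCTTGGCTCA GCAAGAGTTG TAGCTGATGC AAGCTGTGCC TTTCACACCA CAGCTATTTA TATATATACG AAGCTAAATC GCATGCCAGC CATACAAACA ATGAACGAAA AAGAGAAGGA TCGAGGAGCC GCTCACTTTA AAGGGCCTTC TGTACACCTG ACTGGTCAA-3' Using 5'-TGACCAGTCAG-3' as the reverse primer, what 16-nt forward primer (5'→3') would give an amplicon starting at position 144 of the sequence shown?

5'-AGGAGCCGCTCACTTT-3'

The reverse primer's reverse complement CTGACTGGTCA matches the template at positions 178–188; the product starts at position 144.
The forward primer is identical to the top strand over positions 144–159: AGGAGCCGCTCACTTT.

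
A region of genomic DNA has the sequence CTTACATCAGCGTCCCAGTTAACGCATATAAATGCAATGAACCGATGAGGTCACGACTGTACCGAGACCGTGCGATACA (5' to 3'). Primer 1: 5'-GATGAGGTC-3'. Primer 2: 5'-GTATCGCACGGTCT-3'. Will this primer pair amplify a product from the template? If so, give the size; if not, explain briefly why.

Primer 1 (GATGAGGTC) matches the top strand at positions 44–52; it acts as a forward primer.
Primer 2's reverse complement is AGACCGTGCGATAC, matching the top strand at positions 65–78; it acts as a reverse primer.
The 3' ends face each other across positions 44–78, giving a 35 bp product.

Yes — a 35 bp product.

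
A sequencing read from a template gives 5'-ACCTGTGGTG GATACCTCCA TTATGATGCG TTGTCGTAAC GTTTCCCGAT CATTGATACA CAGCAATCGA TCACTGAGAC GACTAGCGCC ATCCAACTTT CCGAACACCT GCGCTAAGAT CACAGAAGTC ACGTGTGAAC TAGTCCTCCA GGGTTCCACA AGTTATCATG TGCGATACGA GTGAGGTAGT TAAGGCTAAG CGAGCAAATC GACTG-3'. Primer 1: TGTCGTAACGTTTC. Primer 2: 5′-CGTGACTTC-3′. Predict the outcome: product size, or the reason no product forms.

Primer 1 (TGTCGTAACGTTTC) matches the top strand at positions 32–45; it acts as a forward primer.
Primer 2's reverse complement is GAAGTCACG, matching the top strand at positions 125–133; it acts as a reverse primer.
The 3' ends face each other across positions 32–133, giving a 102 bp product.

Yes — a 102 bp product.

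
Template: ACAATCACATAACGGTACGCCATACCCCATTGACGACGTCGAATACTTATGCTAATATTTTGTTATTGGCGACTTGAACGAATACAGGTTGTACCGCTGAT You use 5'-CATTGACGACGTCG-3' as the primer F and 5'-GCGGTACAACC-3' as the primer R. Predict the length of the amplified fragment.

70 bp

The forward primer matches the template at positions 28–41.
The reverse primer's reverse complement is GGTTGTACCGC, which matches the template at positions 87–97.
Amplicon spans positions 28–97: 70 bp.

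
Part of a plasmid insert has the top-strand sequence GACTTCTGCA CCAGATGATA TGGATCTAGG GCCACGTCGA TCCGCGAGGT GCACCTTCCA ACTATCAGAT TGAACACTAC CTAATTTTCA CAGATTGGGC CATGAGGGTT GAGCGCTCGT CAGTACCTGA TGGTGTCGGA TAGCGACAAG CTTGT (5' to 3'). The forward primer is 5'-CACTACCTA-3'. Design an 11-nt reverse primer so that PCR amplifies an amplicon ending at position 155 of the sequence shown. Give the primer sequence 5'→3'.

5'-ACAAGCTTGTC-3'

The forward primer binds at positions 75–83; the product's 3' end on the top strand is position 155.
The reverse primer anneals to the top strand over positions 145–155, i.e. to GACAAGCTTGT.
Its sequence written 5'→3' is the reverse complement: ACAAGCTTGTC.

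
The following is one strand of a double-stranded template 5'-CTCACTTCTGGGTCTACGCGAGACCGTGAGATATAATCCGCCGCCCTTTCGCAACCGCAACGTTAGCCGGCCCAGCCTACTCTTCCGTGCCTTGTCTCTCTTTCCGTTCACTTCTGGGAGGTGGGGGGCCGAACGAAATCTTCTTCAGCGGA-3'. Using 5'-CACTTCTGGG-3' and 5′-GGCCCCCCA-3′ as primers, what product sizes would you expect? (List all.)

The forward primer CACTTCTGGG matches the top strand at positions 3–12, 109–118.
The reverse primer's reverse complement is TGGGGGGCC, matching at positions 122–130.
Each forward site pairs with the reverse site to give a product ending at position 130: sizes 128, 22 bp.

128 bp, 22 bp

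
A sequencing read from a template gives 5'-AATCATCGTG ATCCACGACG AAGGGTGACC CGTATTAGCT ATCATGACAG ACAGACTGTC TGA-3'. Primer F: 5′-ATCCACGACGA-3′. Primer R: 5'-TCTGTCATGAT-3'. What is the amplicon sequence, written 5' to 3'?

5'-ATCCACGACGAAGGGTGACCCGTATTAGCTATCATGACAGA-3'

Forward primer ATCCACGACGA is found on the top strand at positions 11–21.
The reverse primer's reverse complement is ATCATGACAGA, which matches the template at positions 41–51.
The product is the template from position 11 through 51 (41 bp).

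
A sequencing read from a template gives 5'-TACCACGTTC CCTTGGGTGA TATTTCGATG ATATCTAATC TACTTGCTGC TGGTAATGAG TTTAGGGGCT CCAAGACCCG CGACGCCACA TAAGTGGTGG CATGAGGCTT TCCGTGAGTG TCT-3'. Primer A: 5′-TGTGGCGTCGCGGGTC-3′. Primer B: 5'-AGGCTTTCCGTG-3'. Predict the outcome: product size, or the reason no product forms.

Primer A (TGTGGCGTCGCGGGTC) has reverse complement GACCCGCGACGCCACA, which matches the top strand at positions 75–90; primer A anneals to the top strand there with its 3' end pointing upstream toward position 75.
Primer B (AGGCTTTCCGTG) matches the top strand directly at positions 105–116; it anneals to the bottom strand with its 3' end pointing downstream toward position 116.
The 3' ends diverge (primer A extends toward position 1, primer B toward position 123), so the primers never converge on a shared product.

No product — the primers' 3' ends point away from each other.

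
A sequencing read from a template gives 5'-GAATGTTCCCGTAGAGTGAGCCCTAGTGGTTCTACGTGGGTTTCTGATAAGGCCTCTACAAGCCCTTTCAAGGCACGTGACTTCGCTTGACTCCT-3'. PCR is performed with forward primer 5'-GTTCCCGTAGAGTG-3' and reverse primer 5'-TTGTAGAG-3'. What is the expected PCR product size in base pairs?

57 bp

Forward primer GTTCCCGTAGAGTG is found on the top strand at positions 5–18.
Reverse complement of the reverse primer: CTCTACAA. This occurs on the top strand at positions 54–61.
Amplicon spans positions 5–61: 57 bp.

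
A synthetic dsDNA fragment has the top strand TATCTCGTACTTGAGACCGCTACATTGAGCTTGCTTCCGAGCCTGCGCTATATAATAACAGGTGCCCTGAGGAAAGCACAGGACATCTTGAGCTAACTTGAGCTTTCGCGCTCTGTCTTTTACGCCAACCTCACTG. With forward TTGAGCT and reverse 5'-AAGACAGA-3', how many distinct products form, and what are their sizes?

The forward primer TTGAGCT matches the top strand at positions 25–31, 88–94, 98–104.
The reverse primer's reverse complement is TCTGTCTT, matching at positions 112–119.
Each forward site pairs with the reverse site to give a product ending at position 119: sizes 95, 32, 22 bp.

Three products: 95 bp, 32 bp, 22 bp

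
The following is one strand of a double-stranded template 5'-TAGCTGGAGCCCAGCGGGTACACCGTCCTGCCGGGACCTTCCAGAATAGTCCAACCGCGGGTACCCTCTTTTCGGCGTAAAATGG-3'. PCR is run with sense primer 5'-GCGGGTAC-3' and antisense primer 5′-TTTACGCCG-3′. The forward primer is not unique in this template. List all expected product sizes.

The forward primer GCGGGTAC matches the top strand at positions 14–21, 57–64.
The reverse primer's reverse complement is CGGCGTAAA, matching at positions 73–81.
Each forward site pairs with the reverse site to give a product ending at position 81: sizes 68, 25 bp.

68 bp, 25 bp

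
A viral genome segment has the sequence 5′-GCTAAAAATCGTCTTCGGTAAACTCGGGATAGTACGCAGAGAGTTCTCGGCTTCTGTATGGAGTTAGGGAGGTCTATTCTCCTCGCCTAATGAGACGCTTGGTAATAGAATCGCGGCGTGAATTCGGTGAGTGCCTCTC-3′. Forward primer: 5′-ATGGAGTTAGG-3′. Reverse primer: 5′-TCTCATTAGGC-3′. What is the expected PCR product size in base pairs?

38 bp

Forward primer ATGGAGTTAGG is found on the top strand at positions 58–68.
The reverse primer's reverse complement is GCCTAATGAGA, which matches the template at positions 85–95.
The product runs from position 58 to position 95, so its length is 95 − 58 + 1 = 38 bp.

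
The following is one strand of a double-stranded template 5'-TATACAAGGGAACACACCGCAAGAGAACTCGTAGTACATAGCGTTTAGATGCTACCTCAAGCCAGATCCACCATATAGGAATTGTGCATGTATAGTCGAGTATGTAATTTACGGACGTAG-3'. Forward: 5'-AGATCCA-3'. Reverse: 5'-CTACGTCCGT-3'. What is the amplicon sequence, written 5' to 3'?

5'-AGATCCACCATATAGGAATTGTGCATGTATAGTCGAGTATGTAATTTACGGACGTAG-3'

The forward primer matches the template at positions 64–70.
Taking the reverse complement of CTACGTCCGT gives ACGGACGTAG, found at positions 111–120 on the template; the primer anneals here to the top strand with its 3' end pointing upstream.
The product is the template from position 64 through 120 (57 bp).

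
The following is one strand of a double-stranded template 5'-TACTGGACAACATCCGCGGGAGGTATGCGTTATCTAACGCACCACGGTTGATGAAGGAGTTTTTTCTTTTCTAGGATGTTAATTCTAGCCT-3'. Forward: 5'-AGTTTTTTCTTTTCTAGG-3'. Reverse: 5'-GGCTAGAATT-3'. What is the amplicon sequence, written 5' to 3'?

5'-AGTTTTTTCTTTTCTAGGATGTTAATTCTAGCC-3'

Scanning the template, AGTTTTTTCTTTTCTAGG occurs at positions 58–75; this primer anneals to the bottom strand there with its 3' end pointing downstream.
Reverse complement of the reverse primer: AATTCTAGCC. This occurs on the top strand at positions 81–90.
The product is the template from position 58 through 90 (33 bp).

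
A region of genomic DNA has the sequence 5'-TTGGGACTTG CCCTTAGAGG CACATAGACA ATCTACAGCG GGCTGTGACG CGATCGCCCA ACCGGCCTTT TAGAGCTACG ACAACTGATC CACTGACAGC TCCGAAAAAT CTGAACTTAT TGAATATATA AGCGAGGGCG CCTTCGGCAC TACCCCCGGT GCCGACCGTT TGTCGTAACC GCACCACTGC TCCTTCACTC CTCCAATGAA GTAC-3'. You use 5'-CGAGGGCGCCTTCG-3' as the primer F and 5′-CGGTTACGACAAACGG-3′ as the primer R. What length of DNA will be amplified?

49 bp

The forward primer matches the template at positions 133–146.
Reverse complement of the reverse primer: CCGTTTGTCGTAACCG. This occurs on the top strand at positions 166–181.
Amplicon spans positions 133–181: 49 bp.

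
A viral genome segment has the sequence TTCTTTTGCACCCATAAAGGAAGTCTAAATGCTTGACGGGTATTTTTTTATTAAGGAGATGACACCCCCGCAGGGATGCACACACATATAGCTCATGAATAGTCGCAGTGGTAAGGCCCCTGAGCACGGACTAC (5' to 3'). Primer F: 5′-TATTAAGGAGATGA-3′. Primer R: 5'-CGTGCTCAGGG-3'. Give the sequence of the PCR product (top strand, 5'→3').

5'-TATTAAGGAGATGACACCCCCGCAGGGATGCACACACATATAGCTCATGAATAGTCGCAGTGGTAAGGCCCCTGAGCACG-3'

Forward primer TATTAAGGAGATGA is found on the top strand at positions 49–62.
Reverse complement of the reverse primer: CCCTGAGCACG. This occurs on the top strand at positions 118–128.
The product is the template from position 49 through 128 (80 bp).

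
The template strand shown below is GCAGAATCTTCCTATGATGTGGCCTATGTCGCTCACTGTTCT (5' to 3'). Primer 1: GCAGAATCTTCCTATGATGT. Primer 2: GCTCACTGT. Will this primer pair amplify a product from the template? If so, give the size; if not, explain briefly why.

No product — both primers anneal to the same strand and extend in the same direction.

Primer 1 (GCAGAATCTTCCTATGATGT) matches the top strand at positions 1–20 (3' end points downstream).
Primer 2 (GCTCACTGT) also matches the top strand directly, at positions 31–39 — its reverse complement ACAGTGAGC is not present.
Both primers anneal to the bottom strand with 3' ends pointing the same way, so neither can prime synthesis back toward the other.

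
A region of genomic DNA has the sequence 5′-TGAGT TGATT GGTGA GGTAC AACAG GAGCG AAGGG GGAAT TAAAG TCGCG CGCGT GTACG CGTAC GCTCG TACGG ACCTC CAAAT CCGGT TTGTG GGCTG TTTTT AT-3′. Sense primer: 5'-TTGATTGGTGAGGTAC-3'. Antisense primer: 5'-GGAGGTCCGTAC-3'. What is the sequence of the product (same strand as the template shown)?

Forward primer TTGATTGGTGAGGTAC is found on the top strand at positions 5–20.
Reverse complement of the reverse primer: GTACGGACCTCC. This occurs on the top strand at positions 70–81.
The product is the template from position 5 through 81 (77 bp).

5'-TTGATTGGTGAGGTACAACAGGAGCGAAGGGGGAATTAAAGTCGCGCGCGTGTACGCGTACGCTCGTACGGACCTCC-3'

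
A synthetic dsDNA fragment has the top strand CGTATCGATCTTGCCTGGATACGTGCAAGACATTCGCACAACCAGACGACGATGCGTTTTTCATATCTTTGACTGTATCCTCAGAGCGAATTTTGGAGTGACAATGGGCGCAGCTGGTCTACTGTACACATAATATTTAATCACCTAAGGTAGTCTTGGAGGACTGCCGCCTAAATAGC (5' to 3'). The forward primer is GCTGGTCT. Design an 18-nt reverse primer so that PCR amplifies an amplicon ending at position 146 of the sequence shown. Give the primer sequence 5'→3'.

5'-AGGTGATTAAATATTATG-3'

The forward primer binds at positions 113–120; the product's 3' end on the top strand is position 146.
The reverse primer anneals to the top strand over positions 129–146, i.e. to CATAATATTTAATCACCT.
Its sequence written 5'→3' is the reverse complement: AGGTGATTAAATATTATG.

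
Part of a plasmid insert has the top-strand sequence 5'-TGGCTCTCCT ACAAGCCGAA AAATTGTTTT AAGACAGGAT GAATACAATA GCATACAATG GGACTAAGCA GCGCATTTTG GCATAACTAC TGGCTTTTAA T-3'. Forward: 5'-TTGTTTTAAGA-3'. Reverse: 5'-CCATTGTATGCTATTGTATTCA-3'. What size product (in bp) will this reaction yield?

The forward primer matches the template at positions 24–34.
Taking the reverse complement of CCATTGTATGCTATTGTATTCA gives TGAATACAATAGCATACAATGG, found at positions 40–61 on the template; the primer anneals here to the top strand with its 3' end pointing upstream.
The product runs from position 24 to position 61, so its length is 61 − 24 + 1 = 38 bp.

38 bp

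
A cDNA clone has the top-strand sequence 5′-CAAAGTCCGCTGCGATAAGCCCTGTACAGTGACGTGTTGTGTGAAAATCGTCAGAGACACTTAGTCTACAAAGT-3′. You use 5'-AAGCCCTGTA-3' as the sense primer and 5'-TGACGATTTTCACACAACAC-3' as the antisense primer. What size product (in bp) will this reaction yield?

37 bp

Scanning the template, AAGCCCTGTA occurs at positions 17–26; this primer anneals to the bottom strand there with its 3' end pointing downstream.
Taking the reverse complement of TGACGATTTTCACACAACAC gives GTGTTGTGTGAAAATCGTCA, found at positions 34–53 on the template; the primer anneals here to the top strand with its 3' end pointing upstream.
Product length = (reverse-primer end) − (forward-primer start) + 1 = 53 − 17 + 1 = 37 bp.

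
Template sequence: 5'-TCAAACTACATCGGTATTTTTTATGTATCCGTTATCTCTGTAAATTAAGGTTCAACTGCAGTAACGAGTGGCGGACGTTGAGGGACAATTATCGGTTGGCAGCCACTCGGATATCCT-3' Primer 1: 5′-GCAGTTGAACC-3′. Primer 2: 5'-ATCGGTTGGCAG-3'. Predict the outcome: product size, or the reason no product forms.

No product — the primers' 3' ends point away from each other.

Primer 1 (GCAGTTGAACC) has reverse complement GGTTCAACTGC, which matches the top strand at positions 49–59; primer 1 anneals to the top strand there with its 3' end pointing upstream toward position 49.
Primer 2 (ATCGGTTGGCAG) matches the top strand directly at positions 91–102; it anneals to the bottom strand with its 3' end pointing downstream toward position 102.
The 3' ends diverge (primer 1 extends toward position 1, primer 2 toward position 117), so the primers never converge on a shared product.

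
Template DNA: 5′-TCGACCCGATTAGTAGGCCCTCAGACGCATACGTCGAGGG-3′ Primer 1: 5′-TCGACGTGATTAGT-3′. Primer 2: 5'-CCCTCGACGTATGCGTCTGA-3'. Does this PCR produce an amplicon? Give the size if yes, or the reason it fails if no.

Primer 1 (TCGACGTGATTAGT) does not match the top strand, and its reverse complement ACTAATCACGTCGA does not match either.
With no annealing site for primer 1, no amplification occurs.

No product — primer 1 has no binding site in the template.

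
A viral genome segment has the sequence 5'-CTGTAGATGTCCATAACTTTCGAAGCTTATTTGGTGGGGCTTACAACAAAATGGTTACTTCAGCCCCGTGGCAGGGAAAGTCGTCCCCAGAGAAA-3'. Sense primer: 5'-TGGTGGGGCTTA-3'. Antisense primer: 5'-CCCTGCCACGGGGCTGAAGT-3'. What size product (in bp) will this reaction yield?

45 bp

The forward primer matches the template at positions 32–43.
The reverse primer's reverse complement is ACTTCAGCCCCGTGGCAGGG, which matches the template at positions 57–76.
The product runs from position 32 to position 76, so its length is 76 − 32 + 1 = 45 bp.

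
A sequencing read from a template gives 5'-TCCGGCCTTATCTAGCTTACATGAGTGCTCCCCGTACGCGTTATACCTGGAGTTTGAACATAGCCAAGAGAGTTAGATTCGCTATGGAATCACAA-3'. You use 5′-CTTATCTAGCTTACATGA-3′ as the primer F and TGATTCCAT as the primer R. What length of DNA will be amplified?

86 bp

Forward primer CTTATCTAGCTTACATGA is found on the top strand at positions 7–24.
The reverse primer's reverse complement is ATGGAATCA, which matches the template at positions 84–92.
Product length = (reverse-primer end) − (forward-primer start) + 1 = 92 − 7 + 1 = 86 bp.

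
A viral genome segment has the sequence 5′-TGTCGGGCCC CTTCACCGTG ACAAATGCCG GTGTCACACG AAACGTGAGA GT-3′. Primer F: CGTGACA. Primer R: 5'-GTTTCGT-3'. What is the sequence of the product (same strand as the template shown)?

The forward primer matches the template at positions 17–23.
Taking the reverse complement of GTTTCGT gives ACGAAAC, found at positions 38–44 on the template; the primer anneals here to the top strand with its 3' end pointing upstream.
The product is the template from position 17 through 44 (28 bp).

5'-CGTGACAAATGCCGGTGTCACACGAAAC-3'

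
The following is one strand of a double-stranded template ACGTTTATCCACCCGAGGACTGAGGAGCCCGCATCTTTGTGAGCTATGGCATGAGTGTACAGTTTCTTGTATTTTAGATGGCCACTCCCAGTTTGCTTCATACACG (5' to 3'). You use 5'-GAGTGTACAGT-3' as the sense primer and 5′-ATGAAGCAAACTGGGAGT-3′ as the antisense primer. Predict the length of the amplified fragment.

49 bp

The forward primer matches the template at positions 53–63.
Taking the reverse complement of ATGAAGCAAACTGGGAGT gives ACTCCCAGTTTGCTTCAT, found at positions 84–101 on the template; the primer anneals here to the top strand with its 3' end pointing upstream.
Product length = (reverse-primer end) − (forward-primer start) + 1 = 101 − 53 + 1 = 49 bp.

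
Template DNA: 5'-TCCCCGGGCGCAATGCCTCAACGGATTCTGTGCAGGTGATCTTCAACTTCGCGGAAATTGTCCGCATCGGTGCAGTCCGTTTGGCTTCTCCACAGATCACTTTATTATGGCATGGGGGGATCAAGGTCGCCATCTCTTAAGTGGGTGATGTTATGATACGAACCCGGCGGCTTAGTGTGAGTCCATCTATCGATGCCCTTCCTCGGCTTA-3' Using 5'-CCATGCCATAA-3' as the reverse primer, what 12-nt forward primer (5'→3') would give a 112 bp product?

5'-CCGGGCGCAATG-3'

The reverse primer's reverse complement TTATGGCATGG matches the template at positions 105–115, so the product ends at position 115.
A 112 bp product then starts at position 115 − 112 + 1 = 4.
The forward primer is identical to the top strand there: CCGGGCGCAATG.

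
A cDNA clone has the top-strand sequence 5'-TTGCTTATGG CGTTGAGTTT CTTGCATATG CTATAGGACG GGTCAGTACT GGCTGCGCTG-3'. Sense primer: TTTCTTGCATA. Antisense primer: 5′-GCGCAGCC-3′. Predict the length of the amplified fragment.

41 bp

Forward primer TTTCTTGCATA is found on the top strand at positions 18–28.
The reverse primer's reverse complement is GGCTGCGC, which matches the template at positions 51–58.
Product length = (reverse-primer end) − (forward-primer start) + 1 = 58 − 18 + 1 = 41 bp.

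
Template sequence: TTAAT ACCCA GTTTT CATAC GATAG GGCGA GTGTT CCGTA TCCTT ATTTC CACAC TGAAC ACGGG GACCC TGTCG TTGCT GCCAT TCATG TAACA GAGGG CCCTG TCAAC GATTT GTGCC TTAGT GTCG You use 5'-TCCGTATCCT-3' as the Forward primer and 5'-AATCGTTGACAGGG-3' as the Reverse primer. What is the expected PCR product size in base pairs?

80 bp

The forward primer matches the template at positions 35–44.
Reverse complement of the reverse primer: CCCTGTCAACGATT. This occurs on the top strand at positions 101–114.
The product runs from position 35 to position 114, so its length is 114 − 35 + 1 = 80 bp.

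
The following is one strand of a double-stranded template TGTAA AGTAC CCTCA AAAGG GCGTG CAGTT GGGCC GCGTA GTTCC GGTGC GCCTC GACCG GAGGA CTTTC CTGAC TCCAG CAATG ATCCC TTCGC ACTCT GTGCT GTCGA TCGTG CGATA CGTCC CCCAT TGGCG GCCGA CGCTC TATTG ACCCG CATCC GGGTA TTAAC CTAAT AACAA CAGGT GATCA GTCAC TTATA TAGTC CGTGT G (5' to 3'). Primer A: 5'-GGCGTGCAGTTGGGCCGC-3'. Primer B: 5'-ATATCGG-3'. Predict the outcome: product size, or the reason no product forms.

No product — primer B has no binding site in the template.

Primer B (ATATCGG) does not match the top strand, and its reverse complement CCGATAT does not match either.
With no annealing site for primer B, no amplification occurs.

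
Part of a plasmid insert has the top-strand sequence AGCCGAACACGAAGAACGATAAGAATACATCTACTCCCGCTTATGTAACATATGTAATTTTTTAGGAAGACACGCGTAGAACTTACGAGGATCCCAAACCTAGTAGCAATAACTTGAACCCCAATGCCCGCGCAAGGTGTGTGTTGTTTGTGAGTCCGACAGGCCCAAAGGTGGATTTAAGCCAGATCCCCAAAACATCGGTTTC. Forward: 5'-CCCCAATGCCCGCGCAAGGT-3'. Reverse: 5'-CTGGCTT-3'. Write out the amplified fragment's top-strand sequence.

5'-CCCCAATGCCCGCGCAAGGTGTGTGTTGTTTGTGAGTCCGACAGGCCCAAAGGTGGATTTAAGCCAG-3'

Scanning the template, CCCCAATGCCCGCGCAAGGT occurs at positions 119–138; this primer anneals to the bottom strand there with its 3' end pointing downstream.
Reverse complement of the reverse primer: AAGCCAG. This occurs on the top strand at positions 179–185.
The product is the template from position 119 through 185 (67 bp).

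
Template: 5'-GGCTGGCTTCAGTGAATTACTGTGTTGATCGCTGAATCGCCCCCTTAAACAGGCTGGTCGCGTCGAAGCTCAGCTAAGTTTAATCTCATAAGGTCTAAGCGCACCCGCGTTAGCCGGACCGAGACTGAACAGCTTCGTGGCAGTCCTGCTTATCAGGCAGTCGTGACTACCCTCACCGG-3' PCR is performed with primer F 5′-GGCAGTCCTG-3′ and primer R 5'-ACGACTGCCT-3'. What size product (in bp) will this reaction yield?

26 bp

The forward primer matches the template at positions 139–148.
The reverse primer's reverse complement is AGGCAGTCGT, which matches the template at positions 155–164.
Amplicon spans positions 139–164: 26 bp.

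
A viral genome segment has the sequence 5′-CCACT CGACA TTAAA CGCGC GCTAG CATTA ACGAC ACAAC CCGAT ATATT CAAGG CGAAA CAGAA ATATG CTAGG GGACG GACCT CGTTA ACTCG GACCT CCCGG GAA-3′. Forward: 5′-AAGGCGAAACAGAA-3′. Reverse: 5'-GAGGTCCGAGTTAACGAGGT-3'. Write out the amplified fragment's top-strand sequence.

5'-AAGGCGAAACAGAAATATGCTAGGGGACGGACCTCGTTAACTCGGACCTC-3'

Scanning the template, AAGGCGAAACAGAA occurs at positions 52–65; this primer anneals to the bottom strand there with its 3' end pointing downstream.
Taking the reverse complement of GAGGTCCGAGTTAACGAGGT gives ACCTCGTTAACTCGGACCTC, found at positions 82–101 on the template; the primer anneals here to the top strand with its 3' end pointing upstream.
The product is the template from position 52 through 101 (50 bp).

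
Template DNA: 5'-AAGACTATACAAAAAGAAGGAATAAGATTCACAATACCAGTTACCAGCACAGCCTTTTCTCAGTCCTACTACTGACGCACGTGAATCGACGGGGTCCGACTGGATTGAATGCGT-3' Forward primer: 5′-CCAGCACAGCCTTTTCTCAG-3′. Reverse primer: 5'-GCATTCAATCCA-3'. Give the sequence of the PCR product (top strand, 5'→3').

Scanning the template, CCAGCACAGCCTTTTCTCAG occurs at positions 44–63; this primer anneals to the bottom strand there with its 3' end pointing downstream.
Reverse complement of the reverse primer: TGGATTGAATGC. This occurs on the top strand at positions 101–112.
The product is the template from position 44 through 112 (69 bp).

5'-CCAGCACAGCCTTTTCTCAGTCCTACTACTGACGCACGTGAATCGACGGGGTCCGACTGGATTGAATGC-3'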